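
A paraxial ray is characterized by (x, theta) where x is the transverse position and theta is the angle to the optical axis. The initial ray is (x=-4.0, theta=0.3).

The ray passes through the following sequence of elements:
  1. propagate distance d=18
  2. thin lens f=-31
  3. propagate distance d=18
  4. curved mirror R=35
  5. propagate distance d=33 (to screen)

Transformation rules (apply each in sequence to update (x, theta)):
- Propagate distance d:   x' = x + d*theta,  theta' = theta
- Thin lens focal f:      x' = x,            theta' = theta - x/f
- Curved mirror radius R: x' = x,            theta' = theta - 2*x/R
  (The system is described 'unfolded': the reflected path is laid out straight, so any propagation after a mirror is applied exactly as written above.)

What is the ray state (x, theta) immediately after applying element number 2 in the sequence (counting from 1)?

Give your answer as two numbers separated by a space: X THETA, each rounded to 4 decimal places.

Answer: 1.4000 0.3452

Derivation:
Initial: x=-4.0000 theta=0.3000
After 1 (propagate distance d=18): x=1.4000 theta=0.3000
After 2 (thin lens f=-31): x=1.4000 theta=107/310 (≈0.3452)
Rounded to 4 decimal places: x = 1.4000, theta = 0.3452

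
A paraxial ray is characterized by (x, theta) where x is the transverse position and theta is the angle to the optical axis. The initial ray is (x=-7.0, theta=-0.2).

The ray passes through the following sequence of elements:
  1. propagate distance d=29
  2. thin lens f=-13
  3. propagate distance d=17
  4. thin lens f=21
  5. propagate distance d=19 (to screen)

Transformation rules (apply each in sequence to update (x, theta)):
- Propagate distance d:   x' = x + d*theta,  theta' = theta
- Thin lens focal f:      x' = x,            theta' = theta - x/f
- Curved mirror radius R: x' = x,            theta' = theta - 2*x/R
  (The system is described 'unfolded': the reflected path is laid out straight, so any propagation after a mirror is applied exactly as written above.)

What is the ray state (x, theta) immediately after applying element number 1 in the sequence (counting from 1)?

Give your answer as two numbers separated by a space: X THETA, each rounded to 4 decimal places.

Answer: -12.8000 -0.2000

Derivation:
Initial: x=-7.0000 theta=-0.2000
After 1 (propagate distance d=29): x=-12.8000 theta=-0.2000
Rounded to 4 decimal places: x = -12.8000, theta = -0.2000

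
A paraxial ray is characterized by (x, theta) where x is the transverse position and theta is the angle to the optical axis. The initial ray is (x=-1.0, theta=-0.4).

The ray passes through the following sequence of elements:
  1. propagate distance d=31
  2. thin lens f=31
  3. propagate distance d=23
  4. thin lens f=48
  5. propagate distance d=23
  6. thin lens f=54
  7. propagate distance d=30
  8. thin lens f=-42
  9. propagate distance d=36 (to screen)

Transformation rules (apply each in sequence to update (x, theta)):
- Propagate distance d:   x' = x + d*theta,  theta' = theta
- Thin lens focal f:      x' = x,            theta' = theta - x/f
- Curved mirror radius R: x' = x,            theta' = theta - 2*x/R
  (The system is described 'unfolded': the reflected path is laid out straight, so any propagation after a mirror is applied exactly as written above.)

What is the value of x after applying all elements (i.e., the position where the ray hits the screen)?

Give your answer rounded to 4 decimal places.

Answer: 26.2158

Derivation:
Initial: x=-1.0000 theta=-0.4000
After 1 (propagate distance d=31): x=-13.4000 theta=-0.4000
After 2 (thin lens f=31): x=-13.4000 theta=1/31 (≈0.0323)
After 3 (propagate distance d=23): x=-1962/155 (≈-12.6581) theta=1/31 (≈0.0323)
After 4 (thin lens f=48): x=-1962/155 (≈-12.6581) theta=367/1240 (≈0.2960)
After 5 (propagate distance d=23): x=-1451/248 (≈-5.8508) theta=367/1240 (≈0.2960)
After 6 (thin lens f=54): x=-1451/248 (≈-5.8508) theta=27073/66960 (≈0.4043)
After 7 (propagate distance d=30): x=7007/1116 (≈6.2787) theta=27073/66960 (≈0.4043)
After 8 (thin lens f=-42): x=7007/1116 (≈6.2787) theta=12361/22320 (≈0.5538)
After 9 (propagate distance d=36 (to screen)): x=36571/1395 (≈26.2158) theta=12361/22320 (≈0.5538)
Rounded to 4 decimal places: x = 26.2158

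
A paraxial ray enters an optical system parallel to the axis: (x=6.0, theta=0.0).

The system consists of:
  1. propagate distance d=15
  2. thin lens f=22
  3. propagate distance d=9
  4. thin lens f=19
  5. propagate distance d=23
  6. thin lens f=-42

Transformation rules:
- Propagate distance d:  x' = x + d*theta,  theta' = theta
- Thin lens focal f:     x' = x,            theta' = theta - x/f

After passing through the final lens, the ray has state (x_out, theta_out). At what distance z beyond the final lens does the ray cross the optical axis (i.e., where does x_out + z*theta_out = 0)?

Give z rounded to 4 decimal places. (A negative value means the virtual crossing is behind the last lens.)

Initial: x=6.0000 theta=0.0000
After 1 (propagate distance d=15): x=6.0000 theta=0.0000
After 2 (thin lens f=22): x=6.0000 theta=-3/11 (≈-0.2727)
After 3 (propagate distance d=9): x=39/11 (≈3.5455) theta=-3/11 (≈-0.2727)
After 4 (thin lens f=19): x=39/11 (≈3.5455) theta=-96/209 (≈-0.4593)
After 5 (propagate distance d=23): x=-1467/209 (≈-7.0191) theta=-96/209 (≈-0.4593)
After 6 (thin lens f=-42): x=-1467/209 (≈-7.0191) theta=-1833/2926 (≈-0.6265)
z_focus = -x_out/theta_out = -(-1467/209)/(-1833/2926) = -6846/611 ≈ -11.2046
Rounded to 4 decimal places: z = -11.2046

Answer: -11.2046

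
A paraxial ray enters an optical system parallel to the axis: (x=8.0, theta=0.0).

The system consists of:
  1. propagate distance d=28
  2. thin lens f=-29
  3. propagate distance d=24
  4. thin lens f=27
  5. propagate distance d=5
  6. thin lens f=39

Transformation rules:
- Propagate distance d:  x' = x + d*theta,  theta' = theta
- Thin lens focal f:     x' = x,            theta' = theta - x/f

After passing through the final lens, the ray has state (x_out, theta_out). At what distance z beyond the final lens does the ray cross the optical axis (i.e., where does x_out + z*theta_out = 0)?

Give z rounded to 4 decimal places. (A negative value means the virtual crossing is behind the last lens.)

Answer: 21.9175

Derivation:
Initial: x=8.0000 theta=0.0000
After 1 (propagate distance d=28): x=8.0000 theta=0.0000
After 2 (thin lens f=-29): x=8.0000 theta=8/29 (≈0.2759)
After 3 (propagate distance d=24): x=424/29 (≈14.6207) theta=8/29 (≈0.2759)
After 4 (thin lens f=27): x=424/29 (≈14.6207) theta=-208/783 (≈-0.2656)
After 5 (propagate distance d=5): x=10408/783 (≈13.2925) theta=-208/783 (≈-0.2656)
After 6 (thin lens f=39): x=10408/783 (≈13.2925) theta=-18520/30537 (≈-0.6065)
z_focus = -x_out/theta_out = -(10408/783)/(-18520/30537) = 50739/2315 ≈ 21.9175
Rounded to 4 decimal places: z = 21.9175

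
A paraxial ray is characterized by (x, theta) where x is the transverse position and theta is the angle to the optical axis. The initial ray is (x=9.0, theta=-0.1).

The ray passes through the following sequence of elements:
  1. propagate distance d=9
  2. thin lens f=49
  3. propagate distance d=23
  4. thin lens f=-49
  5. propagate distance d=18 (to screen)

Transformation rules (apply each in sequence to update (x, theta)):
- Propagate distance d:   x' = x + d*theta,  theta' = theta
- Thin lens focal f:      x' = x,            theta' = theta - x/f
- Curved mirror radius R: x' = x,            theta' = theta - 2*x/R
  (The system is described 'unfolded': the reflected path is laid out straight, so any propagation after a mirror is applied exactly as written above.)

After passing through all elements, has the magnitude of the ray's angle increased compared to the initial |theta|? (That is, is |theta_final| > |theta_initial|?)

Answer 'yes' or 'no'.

Initial: x=9.0000 theta=-0.1000
After 1 (propagate distance d=9): x=8.1000 theta=-0.1000
After 2 (thin lens f=49): x=8.1000 theta=-13/49 (≈-0.2653)
After 3 (propagate distance d=23): x=979/490 (≈1.9980) theta=-13/49 (≈-0.2653)
After 4 (thin lens f=-49): x=979/490 (≈1.9980) theta=-5391/24010 (≈-0.2245)
After 5 (propagate distance d=18 (to screen)): x=-49067/24010 (≈-2.0436) theta=-5391/24010 (≈-0.2245)
|theta_initial|=0.1000 |theta_final|=5391/24010 (≈0.2245) -> increased

Answer: yes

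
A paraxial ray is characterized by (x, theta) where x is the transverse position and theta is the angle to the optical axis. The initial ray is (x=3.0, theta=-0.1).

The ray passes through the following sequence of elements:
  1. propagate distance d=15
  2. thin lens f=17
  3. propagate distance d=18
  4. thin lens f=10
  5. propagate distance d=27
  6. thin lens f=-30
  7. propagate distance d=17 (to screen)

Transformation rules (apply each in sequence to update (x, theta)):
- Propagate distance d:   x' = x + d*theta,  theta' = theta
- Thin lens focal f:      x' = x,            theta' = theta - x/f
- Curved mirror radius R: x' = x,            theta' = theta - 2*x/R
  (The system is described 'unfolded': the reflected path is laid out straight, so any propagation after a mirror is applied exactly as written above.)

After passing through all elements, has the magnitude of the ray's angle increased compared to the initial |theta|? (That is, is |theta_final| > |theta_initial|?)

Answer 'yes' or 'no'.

Initial: x=3.0000 theta=-0.1000
After 1 (propagate distance d=15): x=1.5000 theta=-0.1000
After 2 (thin lens f=17): x=1.5000 theta=-16/85 (≈-0.1882)
After 3 (propagate distance d=18): x=-321/170 (≈-1.8882) theta=-16/85 (≈-0.1882)
After 4 (thin lens f=10): x=-321/170 (≈-1.8882) theta=1/1700 (≈0.0006)
After 5 (propagate distance d=27): x=-3183/1700 (≈-1.8724) theta=1/1700 (≈0.0006)
After 6 (thin lens f=-30): x=-3183/1700 (≈-1.8724) theta=-1051/17000 (≈-0.0618)
After 7 (propagate distance d=17 (to screen)): x=-49697/17000 (≈-2.9234) theta=-1051/17000 (≈-0.0618)
|theta_initial|=0.1000 |theta_final|=1051/17000 (≈0.0618) -> not increased

Answer: no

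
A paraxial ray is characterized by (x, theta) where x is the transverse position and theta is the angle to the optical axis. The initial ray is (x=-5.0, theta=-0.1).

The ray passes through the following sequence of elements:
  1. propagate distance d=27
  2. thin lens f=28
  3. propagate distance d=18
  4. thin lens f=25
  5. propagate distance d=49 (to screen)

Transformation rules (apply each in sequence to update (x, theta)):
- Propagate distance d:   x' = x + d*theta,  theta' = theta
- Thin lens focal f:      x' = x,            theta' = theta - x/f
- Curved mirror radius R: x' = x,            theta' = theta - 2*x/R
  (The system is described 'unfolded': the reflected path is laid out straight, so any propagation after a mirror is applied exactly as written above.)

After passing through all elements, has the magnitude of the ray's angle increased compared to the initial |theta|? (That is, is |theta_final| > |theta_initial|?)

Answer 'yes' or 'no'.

Answer: yes

Derivation:
Initial: x=-5.0000 theta=-0.1000
After 1 (propagate distance d=27): x=-7.7000 theta=-0.1000
After 2 (thin lens f=28): x=-7.7000 theta=0.1750
After 3 (propagate distance d=18): x=-4.5500 theta=0.1750
After 4 (thin lens f=25): x=-4.5500 theta=0.3570
After 5 (propagate distance d=49 (to screen)): x=12.9430 theta=0.3570
|theta_initial|=0.1000 |theta_final|=0.3570 -> increased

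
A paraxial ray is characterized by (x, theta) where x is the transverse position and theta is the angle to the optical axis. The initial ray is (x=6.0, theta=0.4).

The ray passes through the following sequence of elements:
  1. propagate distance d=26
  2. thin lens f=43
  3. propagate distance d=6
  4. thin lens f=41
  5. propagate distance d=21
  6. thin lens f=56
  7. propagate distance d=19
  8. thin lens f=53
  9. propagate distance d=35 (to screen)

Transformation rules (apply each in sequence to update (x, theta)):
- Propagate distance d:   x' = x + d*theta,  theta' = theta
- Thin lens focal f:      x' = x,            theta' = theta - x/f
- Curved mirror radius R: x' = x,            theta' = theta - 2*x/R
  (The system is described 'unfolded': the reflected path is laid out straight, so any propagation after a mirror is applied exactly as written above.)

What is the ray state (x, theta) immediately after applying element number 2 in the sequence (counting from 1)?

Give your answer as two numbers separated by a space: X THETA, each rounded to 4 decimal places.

Answer: 16.4000 0.0186

Derivation:
Initial: x=6.0000 theta=0.4000
After 1 (propagate distance d=26): x=16.4000 theta=0.4000
After 2 (thin lens f=43): x=16.4000 theta=4/215 (≈0.0186)
Rounded to 4 decimal places: x = 16.4000, theta = 0.0186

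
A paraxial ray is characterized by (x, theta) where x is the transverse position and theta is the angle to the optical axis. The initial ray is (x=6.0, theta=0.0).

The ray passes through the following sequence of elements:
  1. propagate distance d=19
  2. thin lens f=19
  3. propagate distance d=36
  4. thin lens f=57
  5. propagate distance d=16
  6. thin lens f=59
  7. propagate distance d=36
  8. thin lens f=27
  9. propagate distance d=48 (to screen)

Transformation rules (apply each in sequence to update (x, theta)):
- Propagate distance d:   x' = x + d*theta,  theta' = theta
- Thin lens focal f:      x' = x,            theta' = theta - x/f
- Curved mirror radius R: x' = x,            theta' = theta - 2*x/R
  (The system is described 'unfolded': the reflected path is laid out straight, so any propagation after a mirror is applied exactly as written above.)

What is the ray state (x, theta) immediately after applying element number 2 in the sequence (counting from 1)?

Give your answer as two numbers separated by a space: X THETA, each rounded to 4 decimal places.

Answer: 6.0000 -0.3158

Derivation:
Initial: x=6.0000 theta=0.0000
After 1 (propagate distance d=19): x=6.0000 theta=0.0000
After 2 (thin lens f=19): x=6.0000 theta=-6/19 (≈-0.3158)
Rounded to 4 decimal places: x = 6.0000, theta = -0.3158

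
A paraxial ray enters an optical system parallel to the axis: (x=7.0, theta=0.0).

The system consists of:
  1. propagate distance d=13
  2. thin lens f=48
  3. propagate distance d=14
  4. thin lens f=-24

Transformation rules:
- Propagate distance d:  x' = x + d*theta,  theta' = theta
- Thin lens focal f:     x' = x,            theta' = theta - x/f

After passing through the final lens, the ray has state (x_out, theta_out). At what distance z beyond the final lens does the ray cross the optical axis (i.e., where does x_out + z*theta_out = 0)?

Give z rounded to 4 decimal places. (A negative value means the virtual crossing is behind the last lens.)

Initial: x=7.0000 theta=0.0000
After 1 (propagate distance d=13): x=7.0000 theta=0.0000
After 2 (thin lens f=48): x=7.0000 theta=-7/48 (≈-0.1458)
After 3 (propagate distance d=14): x=119/24 (≈4.9583) theta=-7/48 (≈-0.1458)
After 4 (thin lens f=-24): x=119/24 (≈4.9583) theta=35/576 (≈0.0608)
z_focus = -x_out/theta_out = -(119/24)/(35/576) = -81.6000
Rounded to 4 decimal places: z = -81.6000

Answer: -81.6000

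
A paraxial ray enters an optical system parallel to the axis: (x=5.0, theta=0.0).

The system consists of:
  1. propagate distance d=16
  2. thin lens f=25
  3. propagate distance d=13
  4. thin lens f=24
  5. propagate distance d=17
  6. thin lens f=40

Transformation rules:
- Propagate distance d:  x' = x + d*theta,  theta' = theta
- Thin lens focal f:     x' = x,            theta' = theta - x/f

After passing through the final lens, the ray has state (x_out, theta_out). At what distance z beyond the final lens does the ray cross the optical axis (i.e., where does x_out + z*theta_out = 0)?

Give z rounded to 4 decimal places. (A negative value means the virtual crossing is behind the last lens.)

Initial: x=5.0000 theta=0.0000
After 1 (propagate distance d=16): x=5.0000 theta=0.0000
After 2 (thin lens f=25): x=5.0000 theta=-0.2000
After 3 (propagate distance d=13): x=2.4000 theta=-0.2000
After 4 (thin lens f=24): x=2.4000 theta=-0.3000
After 5 (propagate distance d=17): x=-2.7000 theta=-0.3000
After 6 (thin lens f=40): x=-2.7000 theta=-0.2325
z_focus = -x_out/theta_out = -(-2.7000)/(-0.2325) = -360/31 ≈ -11.6129
Rounded to 4 decimal places: z = -11.6129

Answer: -11.6129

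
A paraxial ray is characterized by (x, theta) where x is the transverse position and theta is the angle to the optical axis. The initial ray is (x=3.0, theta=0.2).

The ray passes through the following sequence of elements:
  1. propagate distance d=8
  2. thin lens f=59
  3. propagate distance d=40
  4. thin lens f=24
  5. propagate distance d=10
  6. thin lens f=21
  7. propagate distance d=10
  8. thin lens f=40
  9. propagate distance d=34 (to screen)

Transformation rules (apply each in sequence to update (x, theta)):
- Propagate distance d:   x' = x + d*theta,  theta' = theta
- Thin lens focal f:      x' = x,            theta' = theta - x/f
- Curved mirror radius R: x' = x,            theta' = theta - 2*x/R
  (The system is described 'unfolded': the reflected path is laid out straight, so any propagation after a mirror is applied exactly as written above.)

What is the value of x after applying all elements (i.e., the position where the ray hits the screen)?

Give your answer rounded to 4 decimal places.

Answer: -20.0923

Derivation:
Initial: x=3.0000 theta=0.2000
After 1 (propagate distance d=8): x=4.6000 theta=0.2000
After 2 (thin lens f=59): x=4.6000 theta=36/295 (≈0.1220)
After 3 (propagate distance d=40): x=2797/295 (≈9.4814) theta=36/295 (≈0.1220)
After 4 (thin lens f=24): x=2797/295 (≈9.4814) theta=-1933/7080 (≈-0.2730)
After 5 (propagate distance d=10): x=23899/3540 (≈6.7511) theta=-1933/7080 (≈-0.2730)
After 6 (thin lens f=21): x=23899/3540 (≈6.7511) theta=-88391/148680 (≈-0.5945)
After 7 (propagate distance d=10): x=14981/18585 (≈0.8061) theta=-88391/148680 (≈-0.5945)
After 8 (thin lens f=40): x=14981/18585 (≈0.8061) theta=-19039/30975 (≈-0.6147)
After 9 (propagate distance d=34 (to screen)): x=-1867073/92925 (≈-20.0923) theta=-19039/30975 (≈-0.6147)
Rounded to 4 decimal places: x = -20.0923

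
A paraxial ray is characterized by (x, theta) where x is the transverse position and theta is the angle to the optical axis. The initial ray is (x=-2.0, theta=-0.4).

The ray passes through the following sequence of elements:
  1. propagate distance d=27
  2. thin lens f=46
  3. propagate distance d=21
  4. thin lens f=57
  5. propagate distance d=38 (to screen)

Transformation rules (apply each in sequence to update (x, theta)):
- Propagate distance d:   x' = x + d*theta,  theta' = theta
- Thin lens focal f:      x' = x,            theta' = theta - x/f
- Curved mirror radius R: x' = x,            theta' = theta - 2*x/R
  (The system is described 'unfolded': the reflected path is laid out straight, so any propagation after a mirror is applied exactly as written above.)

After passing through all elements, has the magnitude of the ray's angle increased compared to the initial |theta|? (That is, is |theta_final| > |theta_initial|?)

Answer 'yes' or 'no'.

Answer: no

Derivation:
Initial: x=-2.0000 theta=-0.4000
After 1 (propagate distance d=27): x=-12.8000 theta=-0.4000
After 2 (thin lens f=46): x=-12.8000 theta=-14/115 (≈-0.1217)
After 3 (propagate distance d=21): x=-1766/115 (≈-15.3565) theta=-14/115 (≈-0.1217)
After 4 (thin lens f=57): x=-1766/115 (≈-15.3565) theta=968/6555 (≈0.1477)
After 5 (propagate distance d=38 (to screen)): x=-3362/345 (≈-9.7449) theta=968/6555 (≈0.1477)
|theta_initial|=0.4000 |theta_final|=968/6555 (≈0.1477) -> not increased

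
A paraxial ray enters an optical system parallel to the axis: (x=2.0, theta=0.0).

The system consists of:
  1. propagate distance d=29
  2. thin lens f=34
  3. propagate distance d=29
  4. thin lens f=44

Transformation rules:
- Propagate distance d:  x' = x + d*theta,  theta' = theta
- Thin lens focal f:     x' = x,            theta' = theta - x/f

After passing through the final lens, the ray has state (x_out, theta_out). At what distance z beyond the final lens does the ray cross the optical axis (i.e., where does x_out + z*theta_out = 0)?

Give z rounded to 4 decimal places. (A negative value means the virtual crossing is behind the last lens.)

Initial: x=2.0000 theta=0.0000
After 1 (propagate distance d=29): x=2.0000 theta=0.0000
After 2 (thin lens f=34): x=2.0000 theta=-1/17 (≈-0.0588)
After 3 (propagate distance d=29): x=5/17 (≈0.2941) theta=-1/17 (≈-0.0588)
After 4 (thin lens f=44): x=5/17 (≈0.2941) theta=-49/748 (≈-0.0655)
z_focus = -x_out/theta_out = -(5/17)/(-49/748) = 220/49 ≈ 4.4898
Rounded to 4 decimal places: z = 4.4898

Answer: 4.4898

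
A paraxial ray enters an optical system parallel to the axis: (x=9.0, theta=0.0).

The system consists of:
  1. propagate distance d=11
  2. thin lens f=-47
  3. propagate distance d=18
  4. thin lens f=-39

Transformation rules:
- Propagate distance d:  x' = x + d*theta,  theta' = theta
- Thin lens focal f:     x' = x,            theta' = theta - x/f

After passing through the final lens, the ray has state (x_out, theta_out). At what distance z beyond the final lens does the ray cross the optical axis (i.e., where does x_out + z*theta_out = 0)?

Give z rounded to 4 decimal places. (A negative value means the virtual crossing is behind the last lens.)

Initial: x=9.0000 theta=0.0000
After 1 (propagate distance d=11): x=9.0000 theta=0.0000
After 2 (thin lens f=-47): x=9.0000 theta=9/47 (≈0.1915)
After 3 (propagate distance d=18): x=585/47 (≈12.4468) theta=9/47 (≈0.1915)
After 4 (thin lens f=-39): x=585/47 (≈12.4468) theta=24/47 (≈0.5106)
z_focus = -x_out/theta_out = -(585/47)/(24/47) = -24.3750
Rounded to 4 decimal places: z = -24.3750

Answer: -24.3750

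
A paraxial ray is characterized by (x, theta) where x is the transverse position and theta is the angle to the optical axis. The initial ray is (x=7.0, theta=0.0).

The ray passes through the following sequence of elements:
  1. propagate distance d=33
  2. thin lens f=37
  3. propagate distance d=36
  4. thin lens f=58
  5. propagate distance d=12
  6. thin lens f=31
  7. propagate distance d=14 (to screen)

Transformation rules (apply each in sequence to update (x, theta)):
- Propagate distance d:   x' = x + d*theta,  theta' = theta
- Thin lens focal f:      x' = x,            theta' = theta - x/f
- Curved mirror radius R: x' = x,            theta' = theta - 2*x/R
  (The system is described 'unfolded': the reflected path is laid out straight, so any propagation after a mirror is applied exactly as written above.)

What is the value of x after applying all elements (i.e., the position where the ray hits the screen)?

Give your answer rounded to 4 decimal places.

Initial: x=7.0000 theta=0.0000
After 1 (propagate distance d=33): x=7.0000 theta=0.0000
After 2 (thin lens f=37): x=7.0000 theta=-7/37 (≈-0.1892)
After 3 (propagate distance d=36): x=7/37 (≈0.1892) theta=-7/37 (≈-0.1892)
After 4 (thin lens f=58): x=7/37 (≈0.1892) theta=-413/2146 (≈-0.1925)
After 5 (propagate distance d=12): x=-2275/1073 (≈-2.1202) theta=-413/2146 (≈-0.1925)
After 6 (thin lens f=31): x=-2275/1073 (≈-2.1202) theta=-8253/66526 (≈-0.1241)
After 7 (propagate distance d=14 (to screen)): x=-4424/1147 (≈-3.8570) theta=-8253/66526 (≈-0.1241)
Rounded to 4 decimal places: x = -3.8570

Answer: -3.8570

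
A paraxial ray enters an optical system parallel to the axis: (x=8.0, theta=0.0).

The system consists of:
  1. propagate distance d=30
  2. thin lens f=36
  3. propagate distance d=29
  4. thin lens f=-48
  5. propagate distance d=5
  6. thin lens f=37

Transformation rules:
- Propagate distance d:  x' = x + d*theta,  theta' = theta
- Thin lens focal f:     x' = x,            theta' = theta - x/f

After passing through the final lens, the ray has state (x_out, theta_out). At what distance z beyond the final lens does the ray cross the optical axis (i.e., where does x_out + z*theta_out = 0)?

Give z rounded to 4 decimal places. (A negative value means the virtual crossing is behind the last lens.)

Answer: 2.9411

Derivation:
Initial: x=8.0000 theta=0.0000
After 1 (propagate distance d=30): x=8.0000 theta=0.0000
After 2 (thin lens f=36): x=8.0000 theta=-2/9 (≈-0.2222)
After 3 (propagate distance d=29): x=14/9 (≈1.5556) theta=-2/9 (≈-0.2222)
After 4 (thin lens f=-48): x=14/9 (≈1.5556) theta=-41/216 (≈-0.1898)
After 5 (propagate distance d=5): x=131/216 (≈0.6065) theta=-41/216 (≈-0.1898)
After 6 (thin lens f=37): x=131/216 (≈0.6065) theta=-206/999 (≈-0.2062)
z_focus = -x_out/theta_out = -(131/216)/(-206/999) = 4847/1648 ≈ 2.9411
Rounded to 4 decimal places: z = 2.9411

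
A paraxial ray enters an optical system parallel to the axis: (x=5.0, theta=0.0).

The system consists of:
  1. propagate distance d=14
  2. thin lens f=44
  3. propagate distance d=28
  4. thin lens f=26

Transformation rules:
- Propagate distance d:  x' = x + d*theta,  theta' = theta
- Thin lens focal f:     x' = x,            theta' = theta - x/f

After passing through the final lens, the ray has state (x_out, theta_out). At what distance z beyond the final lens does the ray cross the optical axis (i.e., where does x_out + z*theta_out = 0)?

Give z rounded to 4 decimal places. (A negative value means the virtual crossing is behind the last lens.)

Answer: 9.9048

Derivation:
Initial: x=5.0000 theta=0.0000
After 1 (propagate distance d=14): x=5.0000 theta=0.0000
After 2 (thin lens f=44): x=5.0000 theta=-5/44 (≈-0.1136)
After 3 (propagate distance d=28): x=20/11 (≈1.8182) theta=-5/44 (≈-0.1136)
After 4 (thin lens f=26): x=20/11 (≈1.8182) theta=-105/572 (≈-0.1836)
z_focus = -x_out/theta_out = -(20/11)/(-105/572) = 208/21 ≈ 9.9048
Rounded to 4 decimal places: z = 9.9048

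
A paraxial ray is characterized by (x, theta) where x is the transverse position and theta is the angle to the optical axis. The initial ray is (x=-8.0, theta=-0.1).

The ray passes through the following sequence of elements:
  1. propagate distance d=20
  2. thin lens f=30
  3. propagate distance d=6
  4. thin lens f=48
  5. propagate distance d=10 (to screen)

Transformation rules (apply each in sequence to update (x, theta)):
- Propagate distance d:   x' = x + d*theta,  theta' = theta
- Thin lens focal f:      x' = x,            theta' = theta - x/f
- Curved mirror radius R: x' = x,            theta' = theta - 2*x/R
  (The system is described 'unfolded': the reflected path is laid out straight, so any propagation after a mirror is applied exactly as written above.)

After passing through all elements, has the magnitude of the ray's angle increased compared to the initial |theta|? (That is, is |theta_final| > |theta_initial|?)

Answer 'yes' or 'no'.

Initial: x=-8.0000 theta=-0.1000
After 1 (propagate distance d=20): x=-10.0000 theta=-0.1000
After 2 (thin lens f=30): x=-10.0000 theta=7/30 (≈0.2333)
After 3 (propagate distance d=6): x=-8.6000 theta=7/30 (≈0.2333)
After 4 (thin lens f=48): x=-8.6000 theta=0.4125
After 5 (propagate distance d=10 (to screen)): x=-4.4750 theta=0.4125
|theta_initial|=0.1000 |theta_final|=0.4125 -> increased

Answer: yes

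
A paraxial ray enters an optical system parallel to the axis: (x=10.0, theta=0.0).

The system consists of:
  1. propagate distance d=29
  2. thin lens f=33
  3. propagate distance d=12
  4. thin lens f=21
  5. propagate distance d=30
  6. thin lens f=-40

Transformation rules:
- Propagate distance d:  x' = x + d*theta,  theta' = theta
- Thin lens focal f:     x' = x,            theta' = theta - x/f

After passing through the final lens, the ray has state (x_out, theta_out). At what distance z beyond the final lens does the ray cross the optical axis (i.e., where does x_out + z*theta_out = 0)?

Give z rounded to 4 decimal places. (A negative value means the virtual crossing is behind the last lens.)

Answer: -13.1092

Derivation:
Initial: x=10.0000 theta=0.0000
After 1 (propagate distance d=29): x=10.0000 theta=0.0000
After 2 (thin lens f=33): x=10.0000 theta=-10/33 (≈-0.3030)
After 3 (propagate distance d=12): x=70/11 (≈6.3636) theta=-10/33 (≈-0.3030)
After 4 (thin lens f=21): x=70/11 (≈6.3636) theta=-20/33 (≈-0.6061)
After 5 (propagate distance d=30): x=-130/11 (≈-11.8182) theta=-20/33 (≈-0.6061)
After 6 (thin lens f=-40): x=-130/11 (≈-11.8182) theta=-119/132 (≈-0.9015)
z_focus = -x_out/theta_out = -(-130/11)/(-119/132) = -1560/119 ≈ -13.1092
Rounded to 4 decimal places: z = -13.1092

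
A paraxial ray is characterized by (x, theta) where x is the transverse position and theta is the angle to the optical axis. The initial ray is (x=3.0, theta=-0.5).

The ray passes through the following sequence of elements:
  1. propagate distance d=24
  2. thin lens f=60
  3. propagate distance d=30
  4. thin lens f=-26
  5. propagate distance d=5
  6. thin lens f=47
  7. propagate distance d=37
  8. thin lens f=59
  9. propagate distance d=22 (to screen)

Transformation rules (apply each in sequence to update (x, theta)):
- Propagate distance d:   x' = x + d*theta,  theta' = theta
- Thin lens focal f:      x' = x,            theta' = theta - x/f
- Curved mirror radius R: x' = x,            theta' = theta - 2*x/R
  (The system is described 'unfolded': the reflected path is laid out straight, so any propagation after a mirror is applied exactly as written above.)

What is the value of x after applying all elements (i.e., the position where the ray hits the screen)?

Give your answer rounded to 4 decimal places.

Initial: x=3.0000 theta=-0.5000
After 1 (propagate distance d=24): x=-9.0000 theta=-0.5000
After 2 (thin lens f=60): x=-9.0000 theta=-0.3500
After 3 (propagate distance d=30): x=-19.5000 theta=-0.3500
After 4 (thin lens f=-26): x=-19.5000 theta=-1.1000
After 5 (propagate distance d=5): x=-25.0000 theta=-1.1000
After 6 (thin lens f=47): x=-25.0000 theta=-267/470 (≈-0.5681)
After 7 (propagate distance d=37): x=-21629/470 (≈-46.0191) theta=-267/470 (≈-0.5681)
After 8 (thin lens f=59): x=-21629/470 (≈-46.0191) theta=2938/13865 (≈0.2119)
After 9 (propagate distance d=22 (to screen)): x=-1146839/27730 (≈-41.3573) theta=2938/13865 (≈0.2119)
Rounded to 4 decimal places: x = -41.3573

Answer: -41.3573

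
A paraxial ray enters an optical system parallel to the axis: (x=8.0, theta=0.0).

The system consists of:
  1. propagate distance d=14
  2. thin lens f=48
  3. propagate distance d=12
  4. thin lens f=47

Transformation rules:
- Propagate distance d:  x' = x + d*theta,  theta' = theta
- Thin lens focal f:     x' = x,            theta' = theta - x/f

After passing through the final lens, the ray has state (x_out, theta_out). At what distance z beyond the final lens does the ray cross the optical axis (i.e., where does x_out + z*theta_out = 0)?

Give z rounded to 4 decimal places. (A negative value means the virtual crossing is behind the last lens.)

Answer: 20.3855

Derivation:
Initial: x=8.0000 theta=0.0000
After 1 (propagate distance d=14): x=8.0000 theta=0.0000
After 2 (thin lens f=48): x=8.0000 theta=-1/6 (≈-0.1667)
After 3 (propagate distance d=12): x=6.0000 theta=-1/6 (≈-0.1667)
After 4 (thin lens f=47): x=6.0000 theta=-83/282 (≈-0.2943)
z_focus = -x_out/theta_out = -(6.0000)/(-83/282) = 1692/83 ≈ 20.3855
Rounded to 4 decimal places: z = 20.3855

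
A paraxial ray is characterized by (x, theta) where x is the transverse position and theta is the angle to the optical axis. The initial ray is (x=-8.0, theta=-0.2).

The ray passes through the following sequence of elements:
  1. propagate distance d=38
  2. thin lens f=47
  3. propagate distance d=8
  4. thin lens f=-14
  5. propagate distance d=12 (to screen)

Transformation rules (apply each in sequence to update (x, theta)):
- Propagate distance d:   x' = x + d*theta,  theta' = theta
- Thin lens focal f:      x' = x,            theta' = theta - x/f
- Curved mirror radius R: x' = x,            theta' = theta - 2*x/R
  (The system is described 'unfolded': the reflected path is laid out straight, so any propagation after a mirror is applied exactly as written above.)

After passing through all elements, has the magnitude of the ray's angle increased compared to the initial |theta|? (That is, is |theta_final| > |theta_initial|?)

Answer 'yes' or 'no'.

Initial: x=-8.0000 theta=-0.2000
After 1 (propagate distance d=38): x=-15.6000 theta=-0.2000
After 2 (thin lens f=47): x=-15.6000 theta=31/235 (≈0.1319)
After 3 (propagate distance d=8): x=-3418/235 (≈-14.5447) theta=31/235 (≈0.1319)
After 4 (thin lens f=-14): x=-3418/235 (≈-14.5447) theta=-1492/1645 (≈-0.9070)
After 5 (propagate distance d=12 (to screen)): x=-178/7 (≈-25.4286) theta=-1492/1645 (≈-0.9070)
|theta_initial|=0.2000 |theta_final|=1492/1645 (≈0.9070) -> increased

Answer: yes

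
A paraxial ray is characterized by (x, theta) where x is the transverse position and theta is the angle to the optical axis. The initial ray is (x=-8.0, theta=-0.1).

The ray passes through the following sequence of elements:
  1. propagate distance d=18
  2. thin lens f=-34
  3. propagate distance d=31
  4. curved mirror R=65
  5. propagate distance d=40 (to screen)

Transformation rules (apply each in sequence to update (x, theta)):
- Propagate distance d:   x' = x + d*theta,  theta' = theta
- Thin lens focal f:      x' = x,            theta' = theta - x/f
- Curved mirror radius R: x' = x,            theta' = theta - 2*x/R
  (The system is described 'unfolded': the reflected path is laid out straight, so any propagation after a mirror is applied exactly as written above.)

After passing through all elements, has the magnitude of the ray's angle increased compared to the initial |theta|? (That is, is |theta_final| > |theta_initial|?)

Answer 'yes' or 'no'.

Answer: yes

Derivation:
Initial: x=-8.0000 theta=-0.1000
After 1 (propagate distance d=18): x=-9.8000 theta=-0.1000
After 2 (thin lens f=-34): x=-9.8000 theta=-33/85 (≈-0.3882)
After 3 (propagate distance d=31): x=-1856/85 (≈-21.8353) theta=-33/85 (≈-0.3882)
After 4 (curved mirror R=65): x=-1856/85 (≈-21.8353) theta=1567/5525 (≈0.2836)
After 5 (propagate distance d=40 (to screen)): x=-11592/1105 (≈-10.4905) theta=1567/5525 (≈0.2836)
|theta_initial|=0.1000 |theta_final|=1567/5525 (≈0.2836) -> increased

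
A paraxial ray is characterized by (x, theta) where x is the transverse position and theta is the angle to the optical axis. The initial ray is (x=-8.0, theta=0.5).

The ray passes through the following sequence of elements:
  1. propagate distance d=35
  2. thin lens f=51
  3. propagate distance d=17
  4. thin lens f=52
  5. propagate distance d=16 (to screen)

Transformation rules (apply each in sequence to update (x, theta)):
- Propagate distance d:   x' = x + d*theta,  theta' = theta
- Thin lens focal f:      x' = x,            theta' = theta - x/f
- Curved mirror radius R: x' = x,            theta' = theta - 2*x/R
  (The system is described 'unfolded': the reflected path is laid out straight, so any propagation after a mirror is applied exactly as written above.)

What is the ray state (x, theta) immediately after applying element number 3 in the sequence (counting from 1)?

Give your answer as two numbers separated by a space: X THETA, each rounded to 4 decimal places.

Answer: 14.8333 0.3137

Derivation:
Initial: x=-8.0000 theta=0.5000
After 1 (propagate distance d=35): x=9.5000 theta=0.5000
After 2 (thin lens f=51): x=9.5000 theta=16/51 (≈0.3137)
After 3 (propagate distance d=17): x=89/6 (≈14.8333) theta=16/51 (≈0.3137)
Rounded to 4 decimal places: x = 14.8333, theta = 0.3137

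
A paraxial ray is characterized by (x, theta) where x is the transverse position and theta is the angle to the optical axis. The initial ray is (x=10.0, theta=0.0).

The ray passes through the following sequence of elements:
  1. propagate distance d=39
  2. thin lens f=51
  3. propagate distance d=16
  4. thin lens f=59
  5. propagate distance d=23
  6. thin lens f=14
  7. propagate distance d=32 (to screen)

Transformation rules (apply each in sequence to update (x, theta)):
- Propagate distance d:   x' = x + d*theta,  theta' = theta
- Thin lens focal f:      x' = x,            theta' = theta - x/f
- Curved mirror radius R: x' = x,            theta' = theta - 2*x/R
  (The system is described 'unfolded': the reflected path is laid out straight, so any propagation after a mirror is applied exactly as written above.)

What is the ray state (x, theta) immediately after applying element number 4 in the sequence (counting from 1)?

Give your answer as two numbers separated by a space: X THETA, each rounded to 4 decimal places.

Answer: 6.8627 -0.3124

Derivation:
Initial: x=10.0000 theta=0.0000
After 1 (propagate distance d=39): x=10.0000 theta=0.0000
After 2 (thin lens f=51): x=10.0000 theta=-10/51 (≈-0.1961)
After 3 (propagate distance d=16): x=350/51 (≈6.8627) theta=-10/51 (≈-0.1961)
After 4 (thin lens f=59): x=350/51 (≈6.8627) theta=-940/3009 (≈-0.3124)
Rounded to 4 decimal places: x = 6.8627, theta = -0.3124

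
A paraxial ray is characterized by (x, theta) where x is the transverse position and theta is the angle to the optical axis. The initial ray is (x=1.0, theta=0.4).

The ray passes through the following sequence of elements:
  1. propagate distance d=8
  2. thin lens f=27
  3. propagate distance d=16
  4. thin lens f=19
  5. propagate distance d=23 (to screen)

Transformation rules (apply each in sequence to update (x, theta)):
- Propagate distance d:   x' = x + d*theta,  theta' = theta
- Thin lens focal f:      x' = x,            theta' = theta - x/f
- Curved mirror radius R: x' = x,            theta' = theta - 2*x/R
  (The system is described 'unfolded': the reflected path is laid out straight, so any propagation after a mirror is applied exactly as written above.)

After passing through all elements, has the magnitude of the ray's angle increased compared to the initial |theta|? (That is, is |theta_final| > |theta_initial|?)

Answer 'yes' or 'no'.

Answer: no

Derivation:
Initial: x=1.0000 theta=0.4000
After 1 (propagate distance d=8): x=4.2000 theta=0.4000
After 2 (thin lens f=27): x=4.2000 theta=11/45 (≈0.2444)
After 3 (propagate distance d=16): x=73/9 (≈8.1111) theta=11/45 (≈0.2444)
After 4 (thin lens f=19): x=73/9 (≈8.1111) theta=-52/285 (≈-0.1825)
After 5 (propagate distance d=23 (to screen)): x=3347/855 (≈3.9146) theta=-52/285 (≈-0.1825)
|theta_initial|=0.4000 |theta_final|=52/285 (≈0.1825) -> not increased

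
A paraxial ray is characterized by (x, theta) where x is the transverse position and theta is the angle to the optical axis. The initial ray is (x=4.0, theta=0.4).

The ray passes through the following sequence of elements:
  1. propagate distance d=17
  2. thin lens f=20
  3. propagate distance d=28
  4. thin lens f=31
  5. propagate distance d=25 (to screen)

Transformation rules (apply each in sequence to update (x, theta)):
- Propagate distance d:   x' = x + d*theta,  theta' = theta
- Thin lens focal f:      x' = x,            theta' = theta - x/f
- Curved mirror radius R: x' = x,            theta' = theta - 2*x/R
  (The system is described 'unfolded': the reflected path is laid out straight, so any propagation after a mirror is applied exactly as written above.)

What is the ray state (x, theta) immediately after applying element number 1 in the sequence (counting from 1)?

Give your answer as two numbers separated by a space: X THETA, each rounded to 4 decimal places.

Initial: x=4.0000 theta=0.4000
After 1 (propagate distance d=17): x=10.8000 theta=0.4000
Rounded to 4 decimal places: x = 10.8000, theta = 0.4000

Answer: 10.8000 0.4000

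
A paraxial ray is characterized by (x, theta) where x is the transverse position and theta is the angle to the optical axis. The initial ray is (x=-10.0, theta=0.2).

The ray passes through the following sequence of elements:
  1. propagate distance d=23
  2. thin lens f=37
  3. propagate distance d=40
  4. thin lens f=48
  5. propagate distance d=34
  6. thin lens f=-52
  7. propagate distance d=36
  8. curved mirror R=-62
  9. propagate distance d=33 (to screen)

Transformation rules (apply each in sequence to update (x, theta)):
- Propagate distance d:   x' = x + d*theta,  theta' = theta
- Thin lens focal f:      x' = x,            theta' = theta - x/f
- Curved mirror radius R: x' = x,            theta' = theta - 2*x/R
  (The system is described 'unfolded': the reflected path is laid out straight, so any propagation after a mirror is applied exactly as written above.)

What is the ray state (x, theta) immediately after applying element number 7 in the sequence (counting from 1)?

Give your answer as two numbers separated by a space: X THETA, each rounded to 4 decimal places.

Answer: 30.1957 0.4437

Derivation:
Initial: x=-10.0000 theta=0.2000
After 1 (propagate distance d=23): x=-5.4000 theta=0.2000
After 2 (thin lens f=37): x=-5.4000 theta=64/185 (≈0.3459)
After 3 (propagate distance d=40): x=1561/185 (≈8.4378) theta=64/185 (≈0.3459)
After 4 (thin lens f=48): x=1561/185 (≈8.4378) theta=1511/8880 (≈0.1702)
After 5 (propagate distance d=34): x=63151/4440 (≈14.2232) theta=1511/8880 (≈0.1702)
After 6 (thin lens f=-52): x=63151/4440 (≈14.2232) theta=102437/230880 (≈0.4437)
After 7 (propagate distance d=36): x=217862/7215 (≈30.1957) theta=102437/230880 (≈0.4437)
Rounded to 4 decimal places: x = 30.1957, theta = 0.4437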